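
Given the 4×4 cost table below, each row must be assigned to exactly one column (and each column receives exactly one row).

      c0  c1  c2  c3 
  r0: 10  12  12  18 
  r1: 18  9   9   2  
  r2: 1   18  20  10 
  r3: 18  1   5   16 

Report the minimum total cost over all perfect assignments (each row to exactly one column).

optimal assignment: row0→col2 (cost 12), row1→col3 (cost 2), row2→col0 (cost 1), row3→col1 (cost 1)
total = 12 + 2 + 1 + 1 = 16

Minimum assignment cost: 16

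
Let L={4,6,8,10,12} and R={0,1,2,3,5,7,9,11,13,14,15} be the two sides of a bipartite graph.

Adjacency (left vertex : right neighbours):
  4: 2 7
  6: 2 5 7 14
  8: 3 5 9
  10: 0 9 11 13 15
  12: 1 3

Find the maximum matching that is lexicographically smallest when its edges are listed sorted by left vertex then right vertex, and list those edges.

Lex-smallest maximum matching: {(4,2), (6,5), (8,3), (10,0), (12,1)}

|M| = 5 (so the lex-smallest maximum matching has 5 edges)
process left vertices in ascending order; for each, take the smallest-labelled available neighbour that still permits 5 edges overall, or leave it unmatched if none does
lex-smallest matching: {4-2, 6-5, 8-3, 10-0, 12-1}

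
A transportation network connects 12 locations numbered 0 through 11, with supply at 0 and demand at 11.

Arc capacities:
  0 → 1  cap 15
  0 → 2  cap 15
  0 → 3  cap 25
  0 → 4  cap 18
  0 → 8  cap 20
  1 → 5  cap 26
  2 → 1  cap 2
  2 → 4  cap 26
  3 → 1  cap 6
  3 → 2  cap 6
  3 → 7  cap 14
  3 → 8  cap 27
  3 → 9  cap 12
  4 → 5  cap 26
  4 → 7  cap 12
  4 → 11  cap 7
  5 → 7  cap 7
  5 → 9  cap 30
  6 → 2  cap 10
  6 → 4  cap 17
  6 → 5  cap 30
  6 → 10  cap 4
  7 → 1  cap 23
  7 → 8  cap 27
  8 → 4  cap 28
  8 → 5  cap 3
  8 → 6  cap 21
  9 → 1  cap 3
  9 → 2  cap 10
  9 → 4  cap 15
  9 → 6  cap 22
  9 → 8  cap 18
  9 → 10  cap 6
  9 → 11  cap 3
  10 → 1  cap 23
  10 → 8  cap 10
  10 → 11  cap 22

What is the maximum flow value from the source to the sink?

augment #1: 0→4→11 bottleneck 7, total now 7
augment #2: 0→3→9→11 bottleneck 3, total now 10
augment #3: 0→3→9→10→11 bottleneck 6, total now 16
augment #4: 0→8→6→10→11 bottleneck 4, total now 20

Maximum flow value: 20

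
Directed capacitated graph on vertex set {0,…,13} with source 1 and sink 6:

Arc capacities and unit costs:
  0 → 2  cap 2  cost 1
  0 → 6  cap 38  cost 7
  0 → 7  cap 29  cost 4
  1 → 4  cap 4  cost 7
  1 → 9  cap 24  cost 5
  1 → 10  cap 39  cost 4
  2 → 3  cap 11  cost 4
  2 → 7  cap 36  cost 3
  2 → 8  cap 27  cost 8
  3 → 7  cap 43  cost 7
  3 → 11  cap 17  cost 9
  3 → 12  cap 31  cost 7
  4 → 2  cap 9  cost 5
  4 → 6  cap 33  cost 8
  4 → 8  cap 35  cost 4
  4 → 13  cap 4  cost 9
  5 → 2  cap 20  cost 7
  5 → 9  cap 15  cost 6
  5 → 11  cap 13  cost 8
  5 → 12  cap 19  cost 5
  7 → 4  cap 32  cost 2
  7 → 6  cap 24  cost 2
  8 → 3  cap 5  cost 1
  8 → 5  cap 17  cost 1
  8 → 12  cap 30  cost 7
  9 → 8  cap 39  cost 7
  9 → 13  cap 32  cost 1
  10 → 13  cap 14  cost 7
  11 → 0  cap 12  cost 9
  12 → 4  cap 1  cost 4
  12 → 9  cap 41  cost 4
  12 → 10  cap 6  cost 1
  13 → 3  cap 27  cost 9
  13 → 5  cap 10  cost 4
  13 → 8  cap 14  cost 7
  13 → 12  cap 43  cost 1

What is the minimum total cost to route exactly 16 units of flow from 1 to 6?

Minimum cost for 16 units: 321

shortest-cost path #1: 1→4→6 push 4 @ unit cost 15 (adds 60)
shortest-cost path #2: 1→9→13→12→4→6 push 1 @ unit cost 19 (adds 19)
shortest-cost path #3: 1→9→13→5→2→7→6 push 10 @ unit cost 22 (adds 220)
shortest-cost path #4: 1→9→8→3→7→6 push 1 @ unit cost 22 (adds 22)
total cost = 321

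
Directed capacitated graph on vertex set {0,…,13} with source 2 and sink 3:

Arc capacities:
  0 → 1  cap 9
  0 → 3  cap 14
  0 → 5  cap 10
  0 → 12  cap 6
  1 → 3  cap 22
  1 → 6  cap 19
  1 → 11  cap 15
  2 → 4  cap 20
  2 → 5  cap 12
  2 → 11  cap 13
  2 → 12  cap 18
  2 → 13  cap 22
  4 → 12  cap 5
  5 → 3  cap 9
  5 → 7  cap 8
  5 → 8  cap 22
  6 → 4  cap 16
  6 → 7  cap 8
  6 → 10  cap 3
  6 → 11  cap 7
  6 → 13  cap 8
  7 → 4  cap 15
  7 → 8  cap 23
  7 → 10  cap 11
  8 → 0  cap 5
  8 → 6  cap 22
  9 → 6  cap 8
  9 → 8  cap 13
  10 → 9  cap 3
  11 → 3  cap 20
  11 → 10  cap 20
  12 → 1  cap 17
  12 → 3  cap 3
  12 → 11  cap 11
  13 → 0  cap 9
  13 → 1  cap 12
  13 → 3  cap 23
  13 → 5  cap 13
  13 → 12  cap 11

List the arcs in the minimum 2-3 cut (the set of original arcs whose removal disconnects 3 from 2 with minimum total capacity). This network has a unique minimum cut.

augment #1: 2→5→3 push 9
augment #2: 2→11→3 push 13
augment #3: 2→12→3 push 3
augment #4: 2→13→3 push 22
augment #5: 2→12→1→3 push 15
augment #6: 2→4→12→1→3 push 2
augment #7: 2→4→12→11→3 push 3
augment #8: 2→5→8→0→3 push 3
max flow = 70; residual-reachable set from 2 gives S-side
cut edges (S→T): {(2,5), (2,11), (2,12), (2,13), (4,12)} total cap 70

Min-cut arcs: {(2,5), (2,11), (2,12), (2,13), (4,12)} (total capacity 70)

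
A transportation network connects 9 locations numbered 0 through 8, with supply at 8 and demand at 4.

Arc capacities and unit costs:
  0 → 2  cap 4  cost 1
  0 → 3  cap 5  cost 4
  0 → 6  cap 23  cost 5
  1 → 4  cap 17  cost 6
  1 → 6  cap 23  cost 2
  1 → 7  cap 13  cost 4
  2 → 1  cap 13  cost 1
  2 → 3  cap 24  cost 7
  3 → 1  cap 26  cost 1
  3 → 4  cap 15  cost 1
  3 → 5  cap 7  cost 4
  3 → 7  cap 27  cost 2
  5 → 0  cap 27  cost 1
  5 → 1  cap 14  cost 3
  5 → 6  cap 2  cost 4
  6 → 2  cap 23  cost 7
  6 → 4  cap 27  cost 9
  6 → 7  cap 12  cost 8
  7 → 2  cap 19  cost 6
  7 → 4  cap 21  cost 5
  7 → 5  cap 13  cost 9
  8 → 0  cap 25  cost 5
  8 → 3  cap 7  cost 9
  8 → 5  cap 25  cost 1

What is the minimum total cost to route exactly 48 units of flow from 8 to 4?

shortest-cost path #1: 8→5→0→3→4 push 5 @ unit cost 7 (adds 35)
shortest-cost path #2: 8→3→4 push 7 @ unit cost 10 (adds 70)
shortest-cost path #3: 8→5→1→4 push 14 @ unit cost 10 (adds 140)
shortest-cost path #4: 8→5→0→2→1→4 push 3 @ unit cost 10 (adds 30)
shortest-cost path #5: 8→5→0→2→3→4 push 1 @ unit cost 11 (adds 11)
shortest-cost path #6: 8→5→6→4 push 2 @ unit cost 14 (adds 28)
shortest-cost path #7: 8→0→6→4 push 16 @ unit cost 19 (adds 304)
total cost = 618

Minimum cost for 48 units: 618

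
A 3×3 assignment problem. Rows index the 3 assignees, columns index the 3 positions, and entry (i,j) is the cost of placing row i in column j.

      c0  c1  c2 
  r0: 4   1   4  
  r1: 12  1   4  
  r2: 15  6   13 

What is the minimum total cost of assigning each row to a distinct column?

optimal assignment: row0→col0 (cost 4), row1→col2 (cost 4), row2→col1 (cost 6)
total = 4 + 4 + 6 = 14

Minimum assignment cost: 14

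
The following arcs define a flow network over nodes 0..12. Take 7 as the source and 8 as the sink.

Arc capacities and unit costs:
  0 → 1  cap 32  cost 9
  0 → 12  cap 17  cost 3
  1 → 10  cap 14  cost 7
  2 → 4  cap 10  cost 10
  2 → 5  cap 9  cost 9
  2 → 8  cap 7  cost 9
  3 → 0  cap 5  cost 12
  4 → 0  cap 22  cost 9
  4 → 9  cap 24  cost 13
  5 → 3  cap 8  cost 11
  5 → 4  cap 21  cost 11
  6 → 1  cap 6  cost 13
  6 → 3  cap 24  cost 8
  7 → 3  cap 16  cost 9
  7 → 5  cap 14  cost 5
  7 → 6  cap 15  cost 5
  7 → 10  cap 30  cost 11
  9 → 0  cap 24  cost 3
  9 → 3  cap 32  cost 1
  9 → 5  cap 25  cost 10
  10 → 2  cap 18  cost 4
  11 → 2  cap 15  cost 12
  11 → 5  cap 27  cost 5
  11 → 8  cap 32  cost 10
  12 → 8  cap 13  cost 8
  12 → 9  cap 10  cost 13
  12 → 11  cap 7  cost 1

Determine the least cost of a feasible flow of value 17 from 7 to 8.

Minimum cost for 17 units: 508

shortest-cost path #1: 7→10→2→8 push 7 @ unit cost 24 (adds 168)
shortest-cost path #2: 7→3→0→12→8 push 5 @ unit cost 32 (adds 160)
shortest-cost path #3: 7→5→4→0→12→8 push 5 @ unit cost 36 (adds 180)
total cost = 508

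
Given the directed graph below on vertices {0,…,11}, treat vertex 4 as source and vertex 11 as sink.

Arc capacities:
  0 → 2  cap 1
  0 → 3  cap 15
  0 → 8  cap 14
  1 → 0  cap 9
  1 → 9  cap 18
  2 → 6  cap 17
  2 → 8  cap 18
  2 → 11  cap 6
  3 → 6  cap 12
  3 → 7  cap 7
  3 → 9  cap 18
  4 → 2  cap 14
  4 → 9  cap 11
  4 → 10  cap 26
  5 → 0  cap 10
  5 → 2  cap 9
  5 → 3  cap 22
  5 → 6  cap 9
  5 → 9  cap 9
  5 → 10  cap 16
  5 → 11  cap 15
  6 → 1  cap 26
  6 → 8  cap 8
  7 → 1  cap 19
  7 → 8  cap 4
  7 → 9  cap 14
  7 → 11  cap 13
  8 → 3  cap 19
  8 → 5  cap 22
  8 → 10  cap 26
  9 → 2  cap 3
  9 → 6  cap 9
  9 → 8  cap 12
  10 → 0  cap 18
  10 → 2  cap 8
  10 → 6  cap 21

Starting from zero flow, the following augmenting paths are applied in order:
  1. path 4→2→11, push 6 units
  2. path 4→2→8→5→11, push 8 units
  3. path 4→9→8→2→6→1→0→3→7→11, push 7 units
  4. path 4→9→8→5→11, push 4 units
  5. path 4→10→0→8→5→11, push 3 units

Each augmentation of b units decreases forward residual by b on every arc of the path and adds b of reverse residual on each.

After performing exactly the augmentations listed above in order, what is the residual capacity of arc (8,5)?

Residual capacity of (8,5): 7

after path 1 (4→2→11, push 6): res(8,5)=22
after path 2 (4→2→8→5→11, push 8): res(8,5)=14
after path 3 (4→9→8→2→6→1→0→3→7→11, push 7): res(8,5)=14
after path 4 (4→9→8→5→11, push 4): res(8,5)=10
after path 5 (4→10→0→8→5→11, push 3): res(8,5)=7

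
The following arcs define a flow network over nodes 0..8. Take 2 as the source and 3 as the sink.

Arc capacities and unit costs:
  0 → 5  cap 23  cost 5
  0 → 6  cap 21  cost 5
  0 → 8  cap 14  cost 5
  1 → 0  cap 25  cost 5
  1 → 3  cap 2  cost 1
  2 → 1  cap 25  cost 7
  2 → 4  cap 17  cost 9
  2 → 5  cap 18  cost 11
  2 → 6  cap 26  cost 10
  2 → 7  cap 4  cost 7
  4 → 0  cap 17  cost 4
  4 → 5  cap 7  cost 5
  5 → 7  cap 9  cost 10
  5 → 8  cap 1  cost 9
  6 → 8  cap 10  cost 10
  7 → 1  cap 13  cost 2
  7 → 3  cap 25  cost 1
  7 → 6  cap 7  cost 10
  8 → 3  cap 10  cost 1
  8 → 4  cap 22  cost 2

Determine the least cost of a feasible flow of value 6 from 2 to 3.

Minimum cost for 6 units: 48

shortest-cost path #1: 2→7→3 push 4 @ unit cost 8 (adds 32)
shortest-cost path #2: 2→1→3 push 2 @ unit cost 8 (adds 16)
total cost = 48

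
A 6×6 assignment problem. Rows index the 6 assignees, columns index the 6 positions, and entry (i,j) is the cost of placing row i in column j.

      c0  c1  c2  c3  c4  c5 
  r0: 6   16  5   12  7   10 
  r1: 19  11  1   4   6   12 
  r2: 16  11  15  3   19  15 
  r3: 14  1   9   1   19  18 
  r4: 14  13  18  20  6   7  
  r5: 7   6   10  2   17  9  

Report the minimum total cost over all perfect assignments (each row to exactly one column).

Minimum assignment cost: 26

one of 2 optimal assignments: row0→col0 (cost 6), row1→col2 (cost 1), row2→col3 (cost 3), row3→col1 (cost 1), row4→col4 (cost 6), row5→col5 (cost 9)
total = 6 + 1 + 3 + 1 + 6 + 9 = 26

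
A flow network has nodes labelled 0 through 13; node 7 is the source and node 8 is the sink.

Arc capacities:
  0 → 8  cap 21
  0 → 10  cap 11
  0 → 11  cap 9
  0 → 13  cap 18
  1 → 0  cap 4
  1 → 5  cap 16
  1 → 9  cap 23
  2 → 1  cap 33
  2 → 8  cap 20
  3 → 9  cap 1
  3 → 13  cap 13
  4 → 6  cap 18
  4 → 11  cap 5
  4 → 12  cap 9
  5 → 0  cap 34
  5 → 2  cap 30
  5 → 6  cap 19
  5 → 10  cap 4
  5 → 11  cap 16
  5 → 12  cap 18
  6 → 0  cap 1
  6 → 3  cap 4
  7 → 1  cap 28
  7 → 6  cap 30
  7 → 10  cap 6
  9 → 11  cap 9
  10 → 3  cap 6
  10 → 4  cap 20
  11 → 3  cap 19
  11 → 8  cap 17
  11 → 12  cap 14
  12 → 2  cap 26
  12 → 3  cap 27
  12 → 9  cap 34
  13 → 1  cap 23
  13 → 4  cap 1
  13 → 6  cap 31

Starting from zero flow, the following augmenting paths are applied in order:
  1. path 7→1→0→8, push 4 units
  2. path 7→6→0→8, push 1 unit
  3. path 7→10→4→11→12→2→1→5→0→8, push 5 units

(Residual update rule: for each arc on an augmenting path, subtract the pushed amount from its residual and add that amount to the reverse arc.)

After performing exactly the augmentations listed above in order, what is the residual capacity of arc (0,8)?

after path 1 (7→1→0→8, push 4): res(0,8)=17
after path 2 (7→6→0→8, push 1): res(0,8)=16
after path 3 (7→10→4→11→12→2→1→5→0→8, push 5): res(0,8)=11

Residual capacity of (0,8): 11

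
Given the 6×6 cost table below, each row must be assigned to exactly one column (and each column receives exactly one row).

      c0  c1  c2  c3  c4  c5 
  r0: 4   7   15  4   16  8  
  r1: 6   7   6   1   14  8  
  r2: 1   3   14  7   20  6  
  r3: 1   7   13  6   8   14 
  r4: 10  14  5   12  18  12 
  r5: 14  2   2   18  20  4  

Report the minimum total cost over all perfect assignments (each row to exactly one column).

Minimum assignment cost: 25

one of 2 optimal assignments: row0→col0 (cost 4), row1→col3 (cost 1), row2→col1 (cost 3), row3→col4 (cost 8), row4→col2 (cost 5), row5→col5 (cost 4)
total = 4 + 1 + 3 + 8 + 5 + 4 = 25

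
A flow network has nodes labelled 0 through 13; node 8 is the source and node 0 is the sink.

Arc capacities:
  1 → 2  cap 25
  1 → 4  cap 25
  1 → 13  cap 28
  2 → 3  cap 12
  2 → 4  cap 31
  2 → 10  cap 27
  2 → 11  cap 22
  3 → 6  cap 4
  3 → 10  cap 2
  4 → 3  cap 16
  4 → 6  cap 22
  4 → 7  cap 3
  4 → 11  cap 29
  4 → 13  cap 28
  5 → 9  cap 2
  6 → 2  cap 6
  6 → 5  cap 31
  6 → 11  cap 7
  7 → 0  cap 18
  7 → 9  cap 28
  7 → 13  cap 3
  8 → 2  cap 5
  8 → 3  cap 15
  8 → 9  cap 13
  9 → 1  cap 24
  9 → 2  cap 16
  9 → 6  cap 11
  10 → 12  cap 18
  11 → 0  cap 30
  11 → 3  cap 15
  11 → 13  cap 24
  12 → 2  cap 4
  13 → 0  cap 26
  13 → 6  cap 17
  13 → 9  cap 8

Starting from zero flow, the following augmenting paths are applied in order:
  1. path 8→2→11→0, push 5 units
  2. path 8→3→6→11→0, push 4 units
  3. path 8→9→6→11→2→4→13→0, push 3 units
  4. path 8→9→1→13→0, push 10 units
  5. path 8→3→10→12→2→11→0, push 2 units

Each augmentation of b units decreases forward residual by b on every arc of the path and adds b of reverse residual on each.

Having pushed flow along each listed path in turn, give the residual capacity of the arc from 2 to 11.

Residual capacity of (2,11): 18

after path 1 (8→2→11→0, push 5): res(2,11)=17
after path 2 (8→3→6→11→0, push 4): res(2,11)=17
after path 3 (8→9→6→11→2→4→13→0, push 3): res(2,11)=20
after path 4 (8→9→1→13→0, push 10): res(2,11)=20
after path 5 (8→3→10→12→2→11→0, push 2): res(2,11)=18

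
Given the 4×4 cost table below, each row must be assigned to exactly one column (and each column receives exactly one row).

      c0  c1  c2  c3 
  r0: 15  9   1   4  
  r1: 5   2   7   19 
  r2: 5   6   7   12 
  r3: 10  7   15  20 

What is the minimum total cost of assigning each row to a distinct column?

one of 3 optimal assignments: row0→col3 (cost 4), row1→col0 (cost 5), row2→col2 (cost 7), row3→col1 (cost 7)
total = 4 + 5 + 7 + 7 = 23

Minimum assignment cost: 23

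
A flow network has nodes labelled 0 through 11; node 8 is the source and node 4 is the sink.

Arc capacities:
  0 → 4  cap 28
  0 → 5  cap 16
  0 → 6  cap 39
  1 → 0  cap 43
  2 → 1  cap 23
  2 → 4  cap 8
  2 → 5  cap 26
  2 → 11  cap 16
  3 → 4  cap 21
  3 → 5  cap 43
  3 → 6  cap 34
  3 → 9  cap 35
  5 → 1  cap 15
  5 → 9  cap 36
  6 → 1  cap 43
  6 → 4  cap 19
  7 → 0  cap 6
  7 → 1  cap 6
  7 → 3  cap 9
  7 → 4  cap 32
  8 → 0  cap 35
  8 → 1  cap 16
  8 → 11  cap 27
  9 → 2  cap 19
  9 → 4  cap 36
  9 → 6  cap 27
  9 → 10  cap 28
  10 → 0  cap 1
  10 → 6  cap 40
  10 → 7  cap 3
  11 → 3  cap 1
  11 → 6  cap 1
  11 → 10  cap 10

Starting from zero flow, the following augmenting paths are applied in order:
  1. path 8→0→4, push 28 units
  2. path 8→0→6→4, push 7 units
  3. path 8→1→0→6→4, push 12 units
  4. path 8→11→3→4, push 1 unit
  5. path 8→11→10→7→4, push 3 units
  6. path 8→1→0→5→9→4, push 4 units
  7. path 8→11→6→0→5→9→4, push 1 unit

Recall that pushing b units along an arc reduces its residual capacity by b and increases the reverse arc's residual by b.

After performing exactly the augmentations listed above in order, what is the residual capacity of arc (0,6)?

Residual capacity of (0,6): 21

after path 1 (8→0→4, push 28): res(0,6)=39
after path 2 (8→0→6→4, push 7): res(0,6)=32
after path 3 (8→1→0→6→4, push 12): res(0,6)=20
after path 4 (8→11→3→4, push 1): res(0,6)=20
after path 5 (8→11→10→7→4, push 3): res(0,6)=20
after path 6 (8→1→0→5→9→4, push 4): res(0,6)=20
after path 7 (8→11→6→0→5→9→4, push 1): res(0,6)=21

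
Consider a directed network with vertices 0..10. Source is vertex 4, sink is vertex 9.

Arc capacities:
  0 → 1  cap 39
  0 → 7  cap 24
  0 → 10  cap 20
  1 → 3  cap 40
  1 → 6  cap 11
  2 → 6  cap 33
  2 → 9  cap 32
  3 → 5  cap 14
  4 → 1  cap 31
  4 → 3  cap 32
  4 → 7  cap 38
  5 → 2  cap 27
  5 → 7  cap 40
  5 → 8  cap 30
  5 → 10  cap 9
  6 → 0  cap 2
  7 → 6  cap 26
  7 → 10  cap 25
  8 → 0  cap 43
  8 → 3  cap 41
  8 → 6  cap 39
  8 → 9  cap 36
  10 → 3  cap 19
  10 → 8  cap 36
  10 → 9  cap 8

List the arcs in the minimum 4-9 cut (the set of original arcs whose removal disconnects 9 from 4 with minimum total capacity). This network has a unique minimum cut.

augment #1: 4→7→10→9 push 8
augment #2: 4→3→5→2→9 push 14
augment #3: 4→7→10→8→9 push 17
augment #4: 4→1→6→0→10→8→9 push 2
max flow = 41; residual-reachable set from 4 gives S-side
cut edges (S→T): {(3,5), (6,0), (7,10)} total cap 41

Min-cut arcs: {(3,5), (6,0), (7,10)} (total capacity 41)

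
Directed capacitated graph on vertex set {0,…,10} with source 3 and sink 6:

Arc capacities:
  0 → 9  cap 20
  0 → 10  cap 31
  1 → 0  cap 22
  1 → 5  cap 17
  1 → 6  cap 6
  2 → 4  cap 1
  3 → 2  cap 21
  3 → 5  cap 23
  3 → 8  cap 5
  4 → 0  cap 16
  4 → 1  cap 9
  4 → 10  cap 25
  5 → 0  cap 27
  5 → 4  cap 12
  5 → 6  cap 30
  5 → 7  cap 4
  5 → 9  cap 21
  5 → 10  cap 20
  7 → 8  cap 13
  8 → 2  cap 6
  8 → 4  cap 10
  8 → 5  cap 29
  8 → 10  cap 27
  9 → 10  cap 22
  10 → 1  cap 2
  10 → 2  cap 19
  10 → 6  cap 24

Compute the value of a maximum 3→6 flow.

Maximum flow value: 29

augment #1: 3→5→6 bottleneck 23, total now 23
augment #2: 3→8→5→6 bottleneck 5, total now 28
augment #3: 3→2→4→1→6 bottleneck 1, total now 29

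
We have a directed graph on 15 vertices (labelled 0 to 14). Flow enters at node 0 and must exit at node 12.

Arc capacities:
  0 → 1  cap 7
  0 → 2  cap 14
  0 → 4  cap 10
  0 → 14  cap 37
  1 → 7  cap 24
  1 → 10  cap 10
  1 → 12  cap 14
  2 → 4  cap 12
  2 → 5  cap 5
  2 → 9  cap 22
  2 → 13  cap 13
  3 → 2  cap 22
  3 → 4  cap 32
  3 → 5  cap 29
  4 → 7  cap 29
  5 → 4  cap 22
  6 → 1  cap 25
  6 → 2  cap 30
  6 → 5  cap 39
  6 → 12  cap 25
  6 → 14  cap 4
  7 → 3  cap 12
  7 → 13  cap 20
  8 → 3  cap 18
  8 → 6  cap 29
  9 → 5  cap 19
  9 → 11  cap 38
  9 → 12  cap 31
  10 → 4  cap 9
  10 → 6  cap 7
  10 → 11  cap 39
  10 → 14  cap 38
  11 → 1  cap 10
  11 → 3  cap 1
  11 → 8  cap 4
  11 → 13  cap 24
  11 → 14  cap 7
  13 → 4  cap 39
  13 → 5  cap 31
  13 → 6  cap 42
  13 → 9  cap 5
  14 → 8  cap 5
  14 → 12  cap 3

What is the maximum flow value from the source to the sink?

Maximum flow value: 39

augment #1: 0→1→12 bottleneck 7, total now 7
augment #2: 0→14→12 bottleneck 3, total now 10
augment #3: 0→2→9→12 bottleneck 14, total now 24
augment #4: 0→14→8→6→12 bottleneck 5, total now 29
augment #5: 0→4→7→13→6→12 bottleneck 10, total now 39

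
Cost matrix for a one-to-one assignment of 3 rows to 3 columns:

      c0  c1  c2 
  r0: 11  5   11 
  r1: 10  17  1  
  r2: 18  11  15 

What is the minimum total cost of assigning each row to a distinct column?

Minimum assignment cost: 23

optimal assignment: row0→col0 (cost 11), row1→col2 (cost 1), row2→col1 (cost 11)
total = 11 + 1 + 11 = 23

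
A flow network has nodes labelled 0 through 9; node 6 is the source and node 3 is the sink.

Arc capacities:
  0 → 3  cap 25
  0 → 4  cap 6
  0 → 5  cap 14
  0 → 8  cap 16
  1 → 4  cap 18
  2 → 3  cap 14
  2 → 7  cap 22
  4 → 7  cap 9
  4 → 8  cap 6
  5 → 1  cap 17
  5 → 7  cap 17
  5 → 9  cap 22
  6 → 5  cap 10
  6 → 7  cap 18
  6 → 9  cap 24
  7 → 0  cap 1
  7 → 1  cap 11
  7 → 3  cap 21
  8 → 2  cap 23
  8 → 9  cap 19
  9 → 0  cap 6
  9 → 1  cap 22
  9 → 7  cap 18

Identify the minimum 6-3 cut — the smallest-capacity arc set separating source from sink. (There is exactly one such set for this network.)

Min-cut arcs: {(4,8), (7,0), (7,3), (9,0)} (total capacity 34)

augment #1: 6→7→3 push 18
augment #2: 6→5→7→3 push 3
augment #3: 6→9→0→3 push 6
augment #4: 6→5→7→0→3 push 1
augment #5: 6→5→1→4→8→2→3 push 6
max flow = 34; residual-reachable set from 6 gives S-side
cut edges (S→T): {(4,8), (7,0), (7,3), (9,0)} total cap 34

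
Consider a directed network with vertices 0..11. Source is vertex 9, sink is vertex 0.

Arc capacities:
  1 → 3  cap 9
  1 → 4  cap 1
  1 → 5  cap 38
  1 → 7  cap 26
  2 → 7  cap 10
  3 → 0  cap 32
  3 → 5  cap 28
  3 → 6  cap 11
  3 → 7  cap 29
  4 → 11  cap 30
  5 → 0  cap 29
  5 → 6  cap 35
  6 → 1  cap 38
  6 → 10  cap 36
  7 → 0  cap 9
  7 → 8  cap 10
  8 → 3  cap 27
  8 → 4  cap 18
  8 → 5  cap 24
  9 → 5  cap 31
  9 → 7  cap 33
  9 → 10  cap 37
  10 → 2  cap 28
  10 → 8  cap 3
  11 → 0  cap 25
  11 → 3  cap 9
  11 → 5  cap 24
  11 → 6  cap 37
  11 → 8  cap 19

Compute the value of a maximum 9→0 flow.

augment #1: 9→5→0 bottleneck 29, total now 29
augment #2: 9→7→0 bottleneck 9, total now 38
augment #3: 9→7→8→3→0 bottleneck 10, total now 48
augment #4: 9→10→8→3→0 bottleneck 3, total now 51
augment #5: 9→5→6→1→3→0 bottleneck 2, total now 53

Maximum flow value: 53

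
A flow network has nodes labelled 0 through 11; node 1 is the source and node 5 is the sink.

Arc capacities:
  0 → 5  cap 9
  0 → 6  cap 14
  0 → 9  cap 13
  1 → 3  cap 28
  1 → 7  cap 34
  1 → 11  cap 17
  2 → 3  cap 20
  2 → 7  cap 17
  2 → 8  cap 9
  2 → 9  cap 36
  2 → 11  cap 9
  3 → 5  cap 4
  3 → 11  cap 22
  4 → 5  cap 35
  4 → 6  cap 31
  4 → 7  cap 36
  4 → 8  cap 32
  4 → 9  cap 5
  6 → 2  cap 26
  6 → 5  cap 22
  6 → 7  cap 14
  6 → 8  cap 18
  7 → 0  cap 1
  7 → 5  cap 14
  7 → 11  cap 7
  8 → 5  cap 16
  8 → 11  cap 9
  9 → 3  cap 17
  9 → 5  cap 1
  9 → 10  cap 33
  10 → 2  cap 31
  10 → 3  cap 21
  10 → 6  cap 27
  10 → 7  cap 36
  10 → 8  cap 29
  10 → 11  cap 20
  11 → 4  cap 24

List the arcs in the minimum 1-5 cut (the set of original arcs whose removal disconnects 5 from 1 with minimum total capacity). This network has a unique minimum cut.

Min-cut arcs: {(3,5), (7,0), (7,5), (11,4)} (total capacity 43)

augment #1: 1→3→5 push 4
augment #2: 1→7→5 push 14
augment #3: 1→7→0→5 push 1
augment #4: 1→11→4→5 push 17
augment #5: 1→3→11→4→5 push 7
max flow = 43; residual-reachable set from 1 gives S-side
cut edges (S→T): {(3,5), (7,0), (7,5), (11,4)} total cap 43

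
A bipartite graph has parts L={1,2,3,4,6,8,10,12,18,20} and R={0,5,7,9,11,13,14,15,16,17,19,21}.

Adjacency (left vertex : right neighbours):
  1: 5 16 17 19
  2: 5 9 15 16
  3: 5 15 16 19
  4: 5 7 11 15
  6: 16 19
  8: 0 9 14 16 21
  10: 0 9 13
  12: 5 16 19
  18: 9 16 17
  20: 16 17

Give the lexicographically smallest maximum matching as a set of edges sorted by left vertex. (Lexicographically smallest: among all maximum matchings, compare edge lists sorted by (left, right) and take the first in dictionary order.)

Lex-smallest maximum matching: {(1,5), (2,9), (3,15), (4,7), (6,16), (8,0), (10,13), (12,19), (18,17)}

|M| = 9 (so the lex-smallest maximum matching has 9 edges)
process left vertices in ascending order; for each, take the smallest-labelled available neighbour that still permits 9 edges overall, or leave it unmatched if none does
lex-smallest matching: {1-5, 2-9, 3-15, 4-7, 6-16, 8-0, 10-13, 12-19, 18-17}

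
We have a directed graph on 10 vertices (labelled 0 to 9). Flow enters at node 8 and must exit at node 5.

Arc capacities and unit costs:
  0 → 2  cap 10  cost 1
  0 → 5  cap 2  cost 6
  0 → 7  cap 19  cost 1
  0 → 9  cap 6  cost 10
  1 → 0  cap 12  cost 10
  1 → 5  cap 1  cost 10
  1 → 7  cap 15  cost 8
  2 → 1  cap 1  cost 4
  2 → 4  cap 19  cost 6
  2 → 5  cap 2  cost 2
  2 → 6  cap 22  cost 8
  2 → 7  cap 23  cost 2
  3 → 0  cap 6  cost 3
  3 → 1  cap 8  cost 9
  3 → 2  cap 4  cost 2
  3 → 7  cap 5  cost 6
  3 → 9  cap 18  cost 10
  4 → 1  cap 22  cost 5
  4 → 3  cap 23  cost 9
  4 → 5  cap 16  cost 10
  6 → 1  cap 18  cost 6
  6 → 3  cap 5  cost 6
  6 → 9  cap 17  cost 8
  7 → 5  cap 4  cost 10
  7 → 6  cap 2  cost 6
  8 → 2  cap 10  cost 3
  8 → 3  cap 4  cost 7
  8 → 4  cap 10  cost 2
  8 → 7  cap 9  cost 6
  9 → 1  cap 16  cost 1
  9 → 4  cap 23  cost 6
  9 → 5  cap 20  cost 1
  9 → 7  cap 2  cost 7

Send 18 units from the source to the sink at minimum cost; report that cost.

shortest-cost path #1: 8→2→5 push 2 @ unit cost 5 (adds 10)
shortest-cost path #2: 8→4→5 push 10 @ unit cost 12 (adds 120)
shortest-cost path #3: 8→2→7→5 push 4 @ unit cost 15 (adds 60)
shortest-cost path #4: 8→3→0→5 push 2 @ unit cost 16 (adds 32)
total cost = 222

Minimum cost for 18 units: 222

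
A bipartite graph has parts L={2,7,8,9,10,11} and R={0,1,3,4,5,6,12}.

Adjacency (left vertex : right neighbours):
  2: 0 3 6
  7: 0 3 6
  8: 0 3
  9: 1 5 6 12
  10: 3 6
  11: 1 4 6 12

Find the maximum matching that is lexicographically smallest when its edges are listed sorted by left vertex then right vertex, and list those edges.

|M| = 5 (so the lex-smallest maximum matching has 5 edges)
process left vertices in ascending order; for each, take the smallest-labelled available neighbour that still permits 5 edges overall, or leave it unmatched if none does
lex-smallest matching: {2-0, 7-3, 9-1, 10-6, 11-4}

Lex-smallest maximum matching: {(2,0), (7,3), (9,1), (10,6), (11,4)}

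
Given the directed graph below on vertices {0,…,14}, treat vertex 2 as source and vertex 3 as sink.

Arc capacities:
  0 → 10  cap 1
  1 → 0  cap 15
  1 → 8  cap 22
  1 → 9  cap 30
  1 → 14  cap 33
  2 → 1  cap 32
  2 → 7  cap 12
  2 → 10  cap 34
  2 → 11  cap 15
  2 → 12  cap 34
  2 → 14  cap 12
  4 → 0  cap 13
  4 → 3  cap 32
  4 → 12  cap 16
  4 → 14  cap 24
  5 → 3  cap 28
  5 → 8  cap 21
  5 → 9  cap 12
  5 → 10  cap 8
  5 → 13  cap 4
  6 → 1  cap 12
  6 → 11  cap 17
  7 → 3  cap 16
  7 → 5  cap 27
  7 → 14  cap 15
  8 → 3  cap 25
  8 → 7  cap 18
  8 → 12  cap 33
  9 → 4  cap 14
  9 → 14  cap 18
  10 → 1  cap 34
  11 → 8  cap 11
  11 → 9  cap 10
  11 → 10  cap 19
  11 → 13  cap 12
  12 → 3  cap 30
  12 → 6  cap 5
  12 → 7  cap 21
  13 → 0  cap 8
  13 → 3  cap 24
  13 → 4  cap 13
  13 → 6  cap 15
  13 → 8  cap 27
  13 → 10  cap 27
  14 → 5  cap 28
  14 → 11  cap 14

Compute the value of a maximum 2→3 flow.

augment #1: 2→7→3 bottleneck 12, total now 12
augment #2: 2→12→3 bottleneck 30, total now 42
augment #3: 2→1→8→3 bottleneck 22, total now 64
augment #4: 2→11→8→3 bottleneck 3, total now 67
augment #5: 2→11→13→3 bottleneck 12, total now 79
augment #6: 2→12→7→3 bottleneck 4, total now 83
augment #7: 2→14→5→3 bottleneck 12, total now 95
augment #8: 2→1→9→4→3 bottleneck 10, total now 105
augment #9: 2→10→1→9→4→3 bottleneck 4, total now 109
augment #10: 2→10→1→14→5→3 bottleneck 16, total now 125
augment #11: 2→10→1→14→11→8→7→5→13→3 bottleneck 4, total now 129

Maximum flow value: 129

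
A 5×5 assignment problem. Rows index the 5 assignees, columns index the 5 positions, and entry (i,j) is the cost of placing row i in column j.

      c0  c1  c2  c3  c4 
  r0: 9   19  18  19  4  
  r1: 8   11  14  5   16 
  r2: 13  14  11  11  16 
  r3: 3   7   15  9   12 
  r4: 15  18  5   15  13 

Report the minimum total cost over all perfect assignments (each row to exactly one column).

optimal assignment: row0→col4 (cost 4), row1→col3 (cost 5), row2→col1 (cost 14), row3→col0 (cost 3), row4→col2 (cost 5)
total = 4 + 5 + 14 + 3 + 5 = 31

Minimum assignment cost: 31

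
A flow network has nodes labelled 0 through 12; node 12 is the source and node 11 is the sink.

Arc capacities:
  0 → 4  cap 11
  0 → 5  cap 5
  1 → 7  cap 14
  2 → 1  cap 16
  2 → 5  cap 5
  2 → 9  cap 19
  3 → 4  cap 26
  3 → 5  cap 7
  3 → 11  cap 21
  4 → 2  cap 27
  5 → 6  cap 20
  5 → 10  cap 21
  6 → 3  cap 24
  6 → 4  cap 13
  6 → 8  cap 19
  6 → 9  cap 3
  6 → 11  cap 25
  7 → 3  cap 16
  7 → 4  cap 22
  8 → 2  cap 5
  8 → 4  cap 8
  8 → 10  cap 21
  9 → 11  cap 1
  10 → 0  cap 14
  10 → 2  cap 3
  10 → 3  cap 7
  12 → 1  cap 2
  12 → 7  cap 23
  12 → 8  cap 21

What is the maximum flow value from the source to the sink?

augment #1: 12→7→3→11 bottleneck 16, total now 16
augment #2: 12→8→2→9→11 bottleneck 1, total now 17
augment #3: 12→8→10→3→11 bottleneck 5, total now 22
augment #4: 12→8→2→5→6→11 bottleneck 4, total now 26
augment #5: 12→7→4→2→5→6→11 bottleneck 1, total now 27
augment #6: 12→8→10→0→5→6→11 bottleneck 5, total now 32
augment #7: 12→8→10→3→5→6→11 bottleneck 2, total now 34

Maximum flow value: 34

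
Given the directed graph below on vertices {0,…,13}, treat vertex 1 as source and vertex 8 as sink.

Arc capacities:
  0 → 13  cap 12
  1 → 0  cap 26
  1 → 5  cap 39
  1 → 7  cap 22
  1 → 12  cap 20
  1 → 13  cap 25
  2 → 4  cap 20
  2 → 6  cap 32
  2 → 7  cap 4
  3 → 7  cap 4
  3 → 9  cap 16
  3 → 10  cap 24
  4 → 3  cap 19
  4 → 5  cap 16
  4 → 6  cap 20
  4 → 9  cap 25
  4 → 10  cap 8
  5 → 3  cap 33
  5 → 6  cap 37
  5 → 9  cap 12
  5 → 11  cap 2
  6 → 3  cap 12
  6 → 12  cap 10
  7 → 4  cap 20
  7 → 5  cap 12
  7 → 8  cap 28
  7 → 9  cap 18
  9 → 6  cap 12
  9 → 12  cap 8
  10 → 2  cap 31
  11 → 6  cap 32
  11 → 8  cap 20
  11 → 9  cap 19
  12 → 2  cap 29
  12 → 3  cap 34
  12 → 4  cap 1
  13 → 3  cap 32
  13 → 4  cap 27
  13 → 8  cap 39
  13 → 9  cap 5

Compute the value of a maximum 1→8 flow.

augment #1: 1→7→8 bottleneck 22, total now 22
augment #2: 1→13→8 bottleneck 25, total now 47
augment #3: 1→0→13→8 bottleneck 12, total now 59
augment #4: 1→5→11→8 bottleneck 2, total now 61
augment #5: 1→5→3→7→8 bottleneck 4, total now 65
augment #6: 1→12→2→7→8 bottleneck 2, total now 67

Maximum flow value: 67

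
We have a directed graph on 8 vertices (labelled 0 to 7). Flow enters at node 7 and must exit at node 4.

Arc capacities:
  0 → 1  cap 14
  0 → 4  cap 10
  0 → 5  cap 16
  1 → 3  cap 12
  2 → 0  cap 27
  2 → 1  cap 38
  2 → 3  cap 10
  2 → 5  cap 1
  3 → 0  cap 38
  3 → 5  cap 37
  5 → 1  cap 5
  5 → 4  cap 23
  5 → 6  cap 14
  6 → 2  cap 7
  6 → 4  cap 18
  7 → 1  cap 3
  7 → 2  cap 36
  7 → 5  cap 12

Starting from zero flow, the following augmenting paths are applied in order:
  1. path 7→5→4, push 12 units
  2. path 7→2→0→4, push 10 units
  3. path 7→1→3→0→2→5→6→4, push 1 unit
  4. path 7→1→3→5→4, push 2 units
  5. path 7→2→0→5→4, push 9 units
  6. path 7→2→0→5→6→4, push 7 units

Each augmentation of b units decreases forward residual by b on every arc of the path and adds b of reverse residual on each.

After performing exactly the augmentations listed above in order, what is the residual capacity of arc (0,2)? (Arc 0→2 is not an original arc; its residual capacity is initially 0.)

Residual capacity of (0,2): 25

after path 1 (7→5→4, push 12): res(0,2)=0
after path 2 (7→2→0→4, push 10): res(0,2)=10
after path 3 (7→1→3→0→2→5→6→4, push 1): res(0,2)=9
after path 4 (7→1→3→5→4, push 2): res(0,2)=9
after path 5 (7→2→0→5→4, push 9): res(0,2)=18
after path 6 (7→2→0→5→6→4, push 7): res(0,2)=25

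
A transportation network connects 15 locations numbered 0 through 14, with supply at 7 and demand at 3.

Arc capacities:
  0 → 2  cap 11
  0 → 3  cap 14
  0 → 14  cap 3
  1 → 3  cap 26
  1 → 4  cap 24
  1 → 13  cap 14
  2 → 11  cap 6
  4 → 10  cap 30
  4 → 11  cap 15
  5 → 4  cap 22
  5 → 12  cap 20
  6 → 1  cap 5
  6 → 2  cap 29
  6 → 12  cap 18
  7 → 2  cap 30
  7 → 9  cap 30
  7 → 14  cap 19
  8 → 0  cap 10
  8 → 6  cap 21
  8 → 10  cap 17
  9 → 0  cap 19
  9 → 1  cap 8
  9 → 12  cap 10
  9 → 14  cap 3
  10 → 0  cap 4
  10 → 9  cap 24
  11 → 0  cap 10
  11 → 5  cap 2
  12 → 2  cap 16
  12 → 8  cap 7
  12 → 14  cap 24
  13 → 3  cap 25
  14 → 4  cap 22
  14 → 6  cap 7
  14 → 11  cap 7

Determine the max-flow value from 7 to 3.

Maximum flow value: 27

augment #1: 7→9→0→3 bottleneck 14, total now 14
augment #2: 7→9→1→3 bottleneck 8, total now 22
augment #3: 7→14→6→1→3 bottleneck 5, total now 27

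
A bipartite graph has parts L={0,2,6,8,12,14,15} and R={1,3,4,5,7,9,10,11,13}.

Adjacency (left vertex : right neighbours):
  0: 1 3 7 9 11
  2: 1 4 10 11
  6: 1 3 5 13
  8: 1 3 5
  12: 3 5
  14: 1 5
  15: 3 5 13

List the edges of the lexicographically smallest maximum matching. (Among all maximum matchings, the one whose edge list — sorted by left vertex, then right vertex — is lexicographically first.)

|M| = 6 (so the lex-smallest maximum matching has 6 edges)
process left vertices in ascending order; for each, take the smallest-labelled available neighbour that still permits 6 edges overall, or leave it unmatched if none does
lex-smallest matching: {0-7, 2-4, 6-1, 8-3, 12-5, 15-13}

Lex-smallest maximum matching: {(0,7), (2,4), (6,1), (8,3), (12,5), (15,13)}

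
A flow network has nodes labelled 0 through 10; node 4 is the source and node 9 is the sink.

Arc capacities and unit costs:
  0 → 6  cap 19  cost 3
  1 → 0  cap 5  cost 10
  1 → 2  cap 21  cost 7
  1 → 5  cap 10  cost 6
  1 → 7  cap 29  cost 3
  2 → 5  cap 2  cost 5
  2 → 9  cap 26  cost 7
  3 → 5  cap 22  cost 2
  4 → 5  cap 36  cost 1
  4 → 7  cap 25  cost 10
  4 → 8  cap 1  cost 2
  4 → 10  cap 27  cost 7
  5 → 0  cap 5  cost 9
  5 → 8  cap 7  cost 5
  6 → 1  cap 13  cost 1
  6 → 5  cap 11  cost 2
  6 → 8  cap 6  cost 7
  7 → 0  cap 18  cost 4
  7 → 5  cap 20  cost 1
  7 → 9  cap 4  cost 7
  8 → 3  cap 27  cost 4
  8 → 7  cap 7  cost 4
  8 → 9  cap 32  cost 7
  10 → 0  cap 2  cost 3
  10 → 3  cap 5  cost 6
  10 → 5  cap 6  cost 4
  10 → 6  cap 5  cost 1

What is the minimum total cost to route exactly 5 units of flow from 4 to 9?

Minimum cost for 5 units: 61

shortest-cost path #1: 4→8→9 push 1 @ unit cost 9 (adds 9)
shortest-cost path #2: 4→5→8→9 push 4 @ unit cost 13 (adds 52)
total cost = 61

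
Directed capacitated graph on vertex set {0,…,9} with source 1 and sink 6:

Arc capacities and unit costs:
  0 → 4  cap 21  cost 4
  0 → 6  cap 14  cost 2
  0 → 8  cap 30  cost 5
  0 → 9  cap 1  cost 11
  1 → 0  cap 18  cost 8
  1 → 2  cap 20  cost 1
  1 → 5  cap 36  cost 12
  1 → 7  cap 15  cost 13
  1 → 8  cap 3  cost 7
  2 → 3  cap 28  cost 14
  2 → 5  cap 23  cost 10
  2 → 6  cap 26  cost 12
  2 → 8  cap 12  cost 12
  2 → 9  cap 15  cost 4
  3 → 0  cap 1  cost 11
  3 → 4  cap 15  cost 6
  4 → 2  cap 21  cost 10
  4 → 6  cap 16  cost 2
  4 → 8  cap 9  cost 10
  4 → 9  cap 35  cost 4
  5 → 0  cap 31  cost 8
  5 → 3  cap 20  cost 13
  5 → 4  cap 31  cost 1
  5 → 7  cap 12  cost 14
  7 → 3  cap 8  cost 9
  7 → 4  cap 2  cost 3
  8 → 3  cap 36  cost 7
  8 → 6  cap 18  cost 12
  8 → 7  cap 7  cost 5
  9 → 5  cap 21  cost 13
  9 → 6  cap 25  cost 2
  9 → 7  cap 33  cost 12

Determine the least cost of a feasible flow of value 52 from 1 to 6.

shortest-cost path #1: 1→2→9→6 push 15 @ unit cost 7 (adds 105)
shortest-cost path #2: 1→0→6 push 14 @ unit cost 10 (adds 140)
shortest-cost path #3: 1→2→6 push 5 @ unit cost 13 (adds 65)
shortest-cost path #4: 1→0→4→6 push 4 @ unit cost 14 (adds 56)
shortest-cost path #5: 1→5→4→6 push 12 @ unit cost 15 (adds 180)
shortest-cost path #6: 1→8→6 push 2 @ unit cost 19 (adds 38)
total cost = 584

Minimum cost for 52 units: 584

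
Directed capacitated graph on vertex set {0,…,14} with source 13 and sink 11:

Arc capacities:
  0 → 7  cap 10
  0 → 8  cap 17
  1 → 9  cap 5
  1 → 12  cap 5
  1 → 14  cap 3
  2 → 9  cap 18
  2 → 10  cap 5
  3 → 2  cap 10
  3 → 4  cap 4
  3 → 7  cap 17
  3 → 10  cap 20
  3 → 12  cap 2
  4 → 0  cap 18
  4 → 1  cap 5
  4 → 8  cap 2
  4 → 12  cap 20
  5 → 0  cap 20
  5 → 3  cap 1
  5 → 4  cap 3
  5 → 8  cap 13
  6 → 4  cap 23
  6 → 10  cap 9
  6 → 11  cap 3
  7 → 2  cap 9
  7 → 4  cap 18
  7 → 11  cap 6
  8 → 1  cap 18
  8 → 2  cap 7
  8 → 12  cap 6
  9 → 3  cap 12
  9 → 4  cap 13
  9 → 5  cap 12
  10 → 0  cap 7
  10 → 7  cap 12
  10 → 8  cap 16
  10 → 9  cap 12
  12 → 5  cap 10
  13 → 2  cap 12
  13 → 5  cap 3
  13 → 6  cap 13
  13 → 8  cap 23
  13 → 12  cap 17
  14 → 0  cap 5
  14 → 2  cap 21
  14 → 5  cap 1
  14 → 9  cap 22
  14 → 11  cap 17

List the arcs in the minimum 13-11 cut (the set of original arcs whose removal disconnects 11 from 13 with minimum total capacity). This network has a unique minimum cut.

augment #1: 13→6→11 push 3
augment #2: 13→2→10→7→11 push 5
augment #3: 13→5→0→7→11 push 1
augment #4: 13→8→1→14→11 push 3
max flow = 12; residual-reachable set from 13 gives S-side
cut edges (S→T): {(1,14), (6,11), (7,11)} total cap 12

Min-cut arcs: {(1,14), (6,11), (7,11)} (total capacity 12)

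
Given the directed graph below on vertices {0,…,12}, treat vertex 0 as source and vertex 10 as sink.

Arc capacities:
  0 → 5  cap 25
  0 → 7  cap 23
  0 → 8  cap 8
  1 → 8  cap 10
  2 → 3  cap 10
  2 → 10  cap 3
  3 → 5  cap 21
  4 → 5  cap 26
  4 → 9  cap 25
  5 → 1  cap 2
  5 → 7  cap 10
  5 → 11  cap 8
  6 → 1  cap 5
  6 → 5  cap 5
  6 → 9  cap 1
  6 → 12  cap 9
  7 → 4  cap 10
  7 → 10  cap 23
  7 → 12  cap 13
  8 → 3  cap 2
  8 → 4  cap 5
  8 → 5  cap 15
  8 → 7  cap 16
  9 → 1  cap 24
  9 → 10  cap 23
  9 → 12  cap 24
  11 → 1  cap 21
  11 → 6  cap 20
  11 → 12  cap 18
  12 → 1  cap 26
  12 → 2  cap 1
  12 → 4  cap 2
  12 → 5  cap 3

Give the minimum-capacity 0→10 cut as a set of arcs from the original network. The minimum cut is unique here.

augment #1: 0→7→10 push 23
augment #2: 0→8→4→9→10 push 5
augment #3: 0→5→7→4→9→10 push 10
augment #4: 0→5→11→6→9→10 push 1
augment #5: 0→5→11→12→2→10 push 1
augment #6: 0→5→11→12→4→9→10 push 2
max flow = 42; residual-reachable set from 0 gives S-side
cut edges (S→T): {(6,9), (7,4), (7,10), (8,4), (12,2), (12,4)} total cap 42

Min-cut arcs: {(6,9), (7,4), (7,10), (8,4), (12,2), (12,4)} (total capacity 42)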